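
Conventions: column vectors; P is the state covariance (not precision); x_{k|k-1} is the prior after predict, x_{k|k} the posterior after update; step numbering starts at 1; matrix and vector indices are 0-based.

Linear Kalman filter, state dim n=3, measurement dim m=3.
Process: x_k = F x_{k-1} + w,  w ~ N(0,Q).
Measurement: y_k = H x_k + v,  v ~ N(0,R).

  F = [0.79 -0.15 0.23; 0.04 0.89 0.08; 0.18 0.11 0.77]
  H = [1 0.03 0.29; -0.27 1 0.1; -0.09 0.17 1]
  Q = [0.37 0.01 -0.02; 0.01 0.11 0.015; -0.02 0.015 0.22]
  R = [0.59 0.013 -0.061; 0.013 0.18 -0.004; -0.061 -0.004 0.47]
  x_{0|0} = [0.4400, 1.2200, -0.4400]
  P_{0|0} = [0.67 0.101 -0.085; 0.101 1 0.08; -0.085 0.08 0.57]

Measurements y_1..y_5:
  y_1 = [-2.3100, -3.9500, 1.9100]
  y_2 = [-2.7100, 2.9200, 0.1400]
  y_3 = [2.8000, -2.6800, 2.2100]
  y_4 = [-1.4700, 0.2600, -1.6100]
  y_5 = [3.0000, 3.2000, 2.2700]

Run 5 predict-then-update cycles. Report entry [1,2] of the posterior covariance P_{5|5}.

step 1: x^-=[0.0634, 1.0682, -0.1254]  P^-=[0.7805 -0.0122 0.1033; -0.0122 0.9249 0.2211; 0.1033 0.2211 0.5858]  S=[1.4836 -0.0980 0.1595; -0.0980 1.2128 0.4285; 0.1595 0.4285 1.1458]  K=[0.5370 -0.1325 0.0019; 0.1029 0.7834 0.0239; 0.1375 0.0417 0.5012]  nu=[-2.3691, -4.9885, 1.8595]  x^+=[-0.5443, -3.0391, 0.2730]  P^+=[0.3172 0.0702 -0.0147; 0.0702 0.1632 -0.0196; -0.0147 -0.0196 0.2290]
step 2: x^-=[0.0886, -2.7047, -0.2221]  P^-=[0.5631 0.0466 0.0594; 0.0466 0.2433 0.0447; 0.0594 0.0447 0.3634]  S=[1.2219 -0.0606 0.0641; -0.0606 0.4486 0.1099; 0.0641 0.1099 0.8481]  K=[0.4679 -0.1598 0.0049; 0.0798 0.5298 0.0218; 0.1171 0.0591 0.4147]  nu=[-2.6531, 5.6709, 0.8298]  x^+=[-2.0550, 0.1061, 0.1462]  P^+=[0.2749 0.0525 -0.0098; 0.0525 0.1116 -0.0110; -0.0098 -0.0110 0.1885]
step 3: x^-=[-1.6057, 0.0239, -0.2456]  P^-=[0.5388 0.0410 0.0484; 0.0410 0.2021 0.0401; 0.0484 0.0401 0.3395]  S=[1.1888 -0.0631 0.0472; -0.0631 0.4081 0.0991; 0.0472 0.0991 0.8234]  K=[0.4567 -0.1743 0.0032; 0.0741 0.4838 0.0235; 0.1124 0.0695 0.4005]  nu=[4.4763, -3.1129, 2.3071]  x^+=[0.9885, -1.0962, 0.9650]  P^+=[0.2684 0.0480 -0.0097; 0.0480 0.1018 -0.0084; -0.0097 -0.0084 0.1817]
step 4: x^-=[1.1673, -0.8589, 0.8004]  P^-=[0.5351 0.0394 0.0460; 0.0394 0.1943 0.0397; 0.0460 0.0397 0.3354]  S=[1.1832 -0.0642 0.0437; -0.0642 0.4009 0.0978; 0.0437 0.0978 0.8194]  K=[0.4547 -0.1785 0.0026; 0.0728 0.4740 0.0240; 0.1114 0.0725 0.3980]  nu=[-2.8437, 1.3540, -2.1593]  x^+=[-0.3731, -0.4759, -0.2774]  P^+=[0.2672 0.0469 -0.0097; 0.0469 0.0996 -0.0078; -0.0097 -0.0078 0.1804]
step 5: x^-=[-0.2871, -0.4607, -0.3331]  P^-=[0.5344 0.0390 0.0455; 0.0390 0.1926 0.0397; 0.0455 0.0397 0.3347]  S=[1.1822 -0.0646 0.0429; -0.0646 0.3994 0.0976; 0.0429 0.0976 0.8187]  K=[0.4543 -0.1795 0.0025; 0.0725 0.4718 0.0242; 0.1112 0.0733 0.3975]  nu=[3.3976, 3.6165, 2.6556]  x^+=[0.6139, 1.5558, 1.3650]  P^+=[0.2670 0.0466 -0.0097; 0.0466 0.0991 -0.0076; -0.0097 -0.0076 0.1802]

P_post[1,2] = -0.0076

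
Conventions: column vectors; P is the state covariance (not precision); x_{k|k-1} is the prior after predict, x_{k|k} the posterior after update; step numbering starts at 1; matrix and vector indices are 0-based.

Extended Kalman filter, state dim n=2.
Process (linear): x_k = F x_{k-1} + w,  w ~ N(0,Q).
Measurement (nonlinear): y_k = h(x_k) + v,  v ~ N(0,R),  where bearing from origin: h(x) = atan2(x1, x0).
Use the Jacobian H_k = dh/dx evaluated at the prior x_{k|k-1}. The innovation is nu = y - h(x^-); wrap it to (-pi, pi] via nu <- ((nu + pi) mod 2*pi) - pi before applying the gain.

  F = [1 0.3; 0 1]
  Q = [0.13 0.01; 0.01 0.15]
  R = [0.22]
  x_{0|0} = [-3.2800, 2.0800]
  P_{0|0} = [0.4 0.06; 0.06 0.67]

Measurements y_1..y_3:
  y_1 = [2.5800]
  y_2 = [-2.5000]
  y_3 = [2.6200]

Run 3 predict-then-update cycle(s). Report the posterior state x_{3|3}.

step 1: x^-=[-2.6560, 2.0800]  P^-=[0.6263 0.2710; 0.2710 0.8200]  H_jac=[-0.1828 -0.2334]  S=[0.3087]  K=[-0.5757; -0.7804]  nu=[0.1028]  x^+=[-2.7152, 1.9998]  P^+=[0.5240 0.1323; 0.1323 0.6320]
step 2: x^-=[-2.1152, 1.9998]  P^-=[0.7903 0.3319; 0.3319 0.7820]  H_jac=[-0.2360 -0.2496]  S=[0.3519]  K=[-0.7656; -0.7774]  nu=[1.3989]  x^+=[-3.1862, 0.9122]  P^+=[0.5841 0.1225; 0.1225 0.5693]
step 3: x^-=[-2.9125, 0.9122]  P^-=[0.8388 0.3033; 0.3033 0.7193]  H_jac=[-0.0979 -0.3127]  S=[0.3169]  K=[-0.5584; -0.8034]  nu=[-0.2181]  x^+=[-2.7908, 1.0874]  P^+=[0.7400 0.1611; 0.1611 0.5148]

x_post = [-2.7908, 1.0874]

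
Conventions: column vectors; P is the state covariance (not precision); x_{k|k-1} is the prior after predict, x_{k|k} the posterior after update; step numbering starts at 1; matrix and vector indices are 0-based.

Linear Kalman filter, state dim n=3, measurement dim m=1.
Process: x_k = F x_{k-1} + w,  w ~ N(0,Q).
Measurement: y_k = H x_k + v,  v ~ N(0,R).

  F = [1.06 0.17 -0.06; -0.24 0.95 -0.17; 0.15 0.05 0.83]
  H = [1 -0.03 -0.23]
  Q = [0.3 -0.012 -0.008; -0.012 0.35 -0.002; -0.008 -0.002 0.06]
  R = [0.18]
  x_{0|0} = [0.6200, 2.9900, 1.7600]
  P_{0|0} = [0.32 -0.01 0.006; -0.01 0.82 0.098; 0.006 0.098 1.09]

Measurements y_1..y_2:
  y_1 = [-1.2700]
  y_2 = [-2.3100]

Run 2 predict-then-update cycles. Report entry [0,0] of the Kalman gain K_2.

step 1: x^-=[1.0599, 2.3925, 1.7033]  P^-=[0.6808 0.0311 0.0135; 0.0311 1.1134 -0.0546; 0.0135 -0.0546 0.8296]  S=[0.8969]  K=[0.7546; 0.0114; -0.1958]  nu=[-1.8664]  x^+=[-0.3485, 2.3712, 2.0688]  P^+=[0.1701 0.0234 0.1461; 0.0234 1.1133 -0.0526; 0.1461 -0.0526 0.7952]
step 2: x^-=[-0.0904, 1.9846, 1.7834]  P^-=[0.5171 0.1355 0.1107; 0.1355 1.4058 -0.1382; 0.1107 -0.1382 0.6468]  S=[0.6716]  K=[0.7260; 0.1863; -0.0505]  nu=[-1.7499]  x^+=[-1.3607, 1.6586, 1.8718]  P^+=[0.1631 0.0447 0.1353; 0.0447 1.3824 -0.1319; 0.1353 -0.1319 0.6451]

K[0,0] = 0.7260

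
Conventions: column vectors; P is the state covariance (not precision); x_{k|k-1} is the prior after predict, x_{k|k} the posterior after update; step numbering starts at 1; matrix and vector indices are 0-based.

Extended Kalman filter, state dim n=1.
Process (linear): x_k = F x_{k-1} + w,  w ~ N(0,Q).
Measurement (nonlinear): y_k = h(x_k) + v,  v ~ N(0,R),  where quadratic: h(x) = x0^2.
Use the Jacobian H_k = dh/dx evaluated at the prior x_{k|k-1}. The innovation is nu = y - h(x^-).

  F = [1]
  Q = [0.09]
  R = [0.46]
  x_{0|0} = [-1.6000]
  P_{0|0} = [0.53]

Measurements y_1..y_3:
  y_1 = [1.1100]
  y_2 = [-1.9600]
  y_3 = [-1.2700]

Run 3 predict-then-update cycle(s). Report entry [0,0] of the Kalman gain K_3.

K[0,0] = -0.1678

step 1: x^-=[-1.6000]  P^-=[0.6200]  H_jac=[-3.2000]  S=[6.8088]  K=[-0.2914]  nu=[-1.4500]  x^+=[-1.1775]  P^+=[0.0419]
step 2: x^-=[-1.1775]  P^-=[0.1319]  H_jac=[-2.3550]  S=[1.1914]  K=[-0.2607]  nu=[-3.3465]  x^+=[-0.3051]  P^+=[0.0509]
step 3: x^-=[-0.3051]  P^-=[0.1409]  H_jac=[-0.6102]  S=[0.5125]  K=[-0.1678]  nu=[-1.3631]  x^+=[-0.0764]  P^+=[0.1265]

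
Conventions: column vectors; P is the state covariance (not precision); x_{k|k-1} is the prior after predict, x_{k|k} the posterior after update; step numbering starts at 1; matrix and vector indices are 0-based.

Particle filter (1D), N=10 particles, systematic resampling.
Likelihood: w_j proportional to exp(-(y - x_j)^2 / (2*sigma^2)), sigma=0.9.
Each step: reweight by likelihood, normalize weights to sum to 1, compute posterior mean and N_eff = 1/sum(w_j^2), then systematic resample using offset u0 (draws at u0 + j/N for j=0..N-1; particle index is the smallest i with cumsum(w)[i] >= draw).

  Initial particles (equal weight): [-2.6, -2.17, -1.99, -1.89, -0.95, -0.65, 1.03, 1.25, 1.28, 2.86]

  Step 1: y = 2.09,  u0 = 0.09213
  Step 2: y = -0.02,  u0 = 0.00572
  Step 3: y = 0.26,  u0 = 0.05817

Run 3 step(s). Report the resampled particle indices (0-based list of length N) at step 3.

step 1: w=[0.0000, 0.0000, 0.0000, 0.0000, 0.0013, 0.0039, 0.1983, 0.2567, 0.2646, 0.2752]  mean=1.6470  Neff=3.9845  idx=[6, 6, 7, 7, 8, 8, 8, 9, 9, 9]
step 2: w=[0.1791, 0.1791, 0.1307, 0.1307, 0.1246, 0.1246, 0.1246, 0.0021, 0.0021, 0.0021]  mean=1.1926  Neff=6.8975  idx=[0, 0, 1, 1, 2, 3, 3, 4, 5, 6]
step 3: w=[0.1158, 0.1158, 0.1158, 0.1158, 0.0912, 0.0912, 0.0912, 0.0878, 0.0878, 0.0878]  mean=1.1560  Neff=9.8354  idx=[0, 1, 2, 3, 3, 5, 6, 7, 8, 9]

resampled_idx = [0, 1, 2, 3, 3, 5, 6, 7, 8, 9]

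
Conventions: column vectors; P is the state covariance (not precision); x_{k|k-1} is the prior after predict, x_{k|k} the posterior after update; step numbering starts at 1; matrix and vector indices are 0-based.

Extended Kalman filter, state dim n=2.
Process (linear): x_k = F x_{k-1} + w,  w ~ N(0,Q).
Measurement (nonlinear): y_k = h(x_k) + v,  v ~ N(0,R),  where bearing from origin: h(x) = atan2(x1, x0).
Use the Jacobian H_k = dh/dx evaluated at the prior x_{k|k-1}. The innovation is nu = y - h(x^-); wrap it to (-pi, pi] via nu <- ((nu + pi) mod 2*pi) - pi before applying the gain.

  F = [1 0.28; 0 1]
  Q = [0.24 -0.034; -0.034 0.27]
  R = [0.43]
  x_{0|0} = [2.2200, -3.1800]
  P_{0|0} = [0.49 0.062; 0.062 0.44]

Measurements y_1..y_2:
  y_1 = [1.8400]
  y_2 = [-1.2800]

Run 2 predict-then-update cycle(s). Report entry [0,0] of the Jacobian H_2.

H_jac[0,0] = 0.2430

step 1: x^-=[1.3296, -3.1800]  P^-=[0.7992 0.1512; 0.1512 0.7100]  H_jac=[0.2677 0.1119]  S=[0.5052]  K=[0.4569; 0.2374]  nu=[3.0148]  x^+=[2.7071, -2.4643]  P^+=[0.6937 0.0964; 0.0964 0.6815]
step 2: x^-=[2.0171, -2.4643]  P^-=[1.0411 0.2532; 0.2532 0.9515]  H_jac=[0.2430 0.1989]  S=[0.5536]  K=[0.5480; 0.4530]  nu=[-0.3951]  x^+=[1.8006, -2.6433]  P^+=[0.8749 0.1158; 0.1158 0.8379]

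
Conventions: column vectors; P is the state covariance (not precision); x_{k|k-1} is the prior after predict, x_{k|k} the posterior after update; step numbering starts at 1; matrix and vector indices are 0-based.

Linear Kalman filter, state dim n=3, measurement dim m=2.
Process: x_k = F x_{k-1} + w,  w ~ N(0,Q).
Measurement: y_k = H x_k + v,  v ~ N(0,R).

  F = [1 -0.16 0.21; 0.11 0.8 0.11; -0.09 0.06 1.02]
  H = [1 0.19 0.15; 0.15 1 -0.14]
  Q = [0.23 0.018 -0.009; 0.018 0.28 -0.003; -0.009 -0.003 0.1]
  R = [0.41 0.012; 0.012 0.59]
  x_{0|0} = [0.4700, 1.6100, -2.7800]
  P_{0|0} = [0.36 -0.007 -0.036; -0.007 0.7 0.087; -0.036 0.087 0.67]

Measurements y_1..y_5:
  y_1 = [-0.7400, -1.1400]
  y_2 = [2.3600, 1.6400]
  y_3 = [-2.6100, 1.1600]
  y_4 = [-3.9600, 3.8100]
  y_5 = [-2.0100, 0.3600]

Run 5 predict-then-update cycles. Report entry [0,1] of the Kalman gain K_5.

K[0,1] = -0.0268

step 1: x^-=[-0.3714, 1.0339, -2.7813]  P^-=[0.6187 -0.0137 0.0457; -0.0137 0.7537 0.1706; 0.0457 0.1706 0.8198]  S=[1.0926 0.2324; 0.2324 1.3199]  K=[0.5802 -0.0471; 0.0256 0.5469; 0.1807 0.0156]  nu=[-0.1478, -2.5076]  x^+=[-0.3392, -0.3412, -2.8472]  P^+=[0.2607 -0.0694 -0.0680; -0.0694 0.3517 0.1311; -0.0680 0.1311 0.7825]
step 2: x^-=[-0.8825, -0.6234, -2.8941]  P^-=[0.5191 -0.0239 0.0388; -0.0239 0.5269 0.2046; 0.0388 0.2046 0.9468]  S=[0.9836 0.1662; 0.1662 1.0811]  K=[0.5353 -0.0374; 0.0322 0.4527; 0.2168 0.0387]  nu=[3.7951, 1.9906]  x^+=[1.0747, 0.3998, -1.9944]  P^+=[0.2423 -0.0626 -0.0759; -0.0626 0.2996 0.1623; -0.0759 0.1623 0.8962]
step 3: x^-=[0.5919, 0.2187, -2.1070]  P^-=[0.4968 -0.0077 0.0532; -0.0077 0.5012 0.2393; 0.0532 0.2393 1.0699]  S=[0.9756 0.1747; 0.1747 1.0518]  K=[0.5213 -0.0301; 0.0486 0.4355; 0.2567 0.0501]  nu=[-2.9274, 0.5576]  x^+=[-0.9508, 0.3193, -2.8304]  P^+=[0.2362 -0.0580 -0.0790; -0.0580 0.2920 0.1843; -0.0790 0.1843 0.9985]
step 4: x^-=[-1.5963, -0.1605, -2.7823]  P^-=[0.4907 0.0015 0.0697; 0.0015 0.5022 0.2680; 0.0697 0.2680 1.1795]  S=[0.9822 0.1827; 0.1827 1.0488]  K=[0.5157 -0.0275; 0.0591 0.4329; 0.2923 0.0572]  nu=[-1.9159, 3.8204]  x^+=[-2.6894, 1.3803, -3.1240]  P^+=[0.2339 -0.0564 -0.0806; -0.0564 0.2928 0.2014; -0.0806 0.2014 1.0860]
step 5: x^-=[-3.5663, 0.4648, -2.8616]  P^-=[0.4900 0.0068 0.0845; 0.0068 0.5069 0.2917; 0.0845 0.2917 1.2729]  S=[0.9915 0.1881; 0.1881 1.0497]  K=[0.5134 -0.0268; 0.0659 0.4332; 0.3219 0.0625]  nu=[1.8972, 0.0295]  x^+=[-2.5931, 0.6026, -2.2491]  P^+=[0.2331 -0.0561 -0.0820; -0.0561 0.2949 0.2152; -0.0820 0.2152 1.1585]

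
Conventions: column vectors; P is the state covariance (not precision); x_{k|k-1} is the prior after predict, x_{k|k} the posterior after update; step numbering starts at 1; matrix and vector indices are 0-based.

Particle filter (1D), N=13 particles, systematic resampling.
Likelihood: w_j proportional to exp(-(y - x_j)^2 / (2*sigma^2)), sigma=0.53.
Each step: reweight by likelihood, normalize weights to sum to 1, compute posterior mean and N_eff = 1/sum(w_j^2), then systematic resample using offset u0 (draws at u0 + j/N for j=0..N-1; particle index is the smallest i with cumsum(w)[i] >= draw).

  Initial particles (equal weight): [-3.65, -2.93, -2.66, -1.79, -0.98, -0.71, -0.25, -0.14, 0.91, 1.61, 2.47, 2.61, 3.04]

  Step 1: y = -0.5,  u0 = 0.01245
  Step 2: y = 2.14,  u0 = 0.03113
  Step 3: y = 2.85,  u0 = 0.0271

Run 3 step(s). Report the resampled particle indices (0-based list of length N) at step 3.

resampled_idx = [0, 3, 4, 5, 6, 6, 7, 8, 9, 10, 10, 11, 12]

step 1: w=[0.0000, 0.0000, 0.0001, 0.0154, 0.1976, 0.2753, 0.2664, 0.2364, 0.0086, 0.0001, 0.0000, 0.0000, 0.0000]  mean=-0.5086  Neff=4.1317  idx=[3, 4, 4, 5, 5, 5, 5, 6, 6, 6, 7, 7, 7]
step 2: w=[0.0000, 0.0001, 0.0001, 0.0013, 0.0013, 0.0013, 0.0013, 0.0949, 0.0949, 0.0949, 0.2367, 0.2367, 0.2367]  mean=-0.1744  Neff=5.1263  idx=[7, 8, 8, 9, 10, 10, 10, 11, 11, 11, 12, 12, 12]
step 3: w=[0.0297, 0.0297, 0.0297, 0.0297, 0.0979, 0.0979, 0.0979, 0.0979, 0.0979, 0.0979, 0.0979, 0.0979, 0.0979]  mean=-0.1531  Neff=11.1358  idx=[0, 3, 4, 5, 6, 6, 7, 8, 9, 10, 10, 11, 12]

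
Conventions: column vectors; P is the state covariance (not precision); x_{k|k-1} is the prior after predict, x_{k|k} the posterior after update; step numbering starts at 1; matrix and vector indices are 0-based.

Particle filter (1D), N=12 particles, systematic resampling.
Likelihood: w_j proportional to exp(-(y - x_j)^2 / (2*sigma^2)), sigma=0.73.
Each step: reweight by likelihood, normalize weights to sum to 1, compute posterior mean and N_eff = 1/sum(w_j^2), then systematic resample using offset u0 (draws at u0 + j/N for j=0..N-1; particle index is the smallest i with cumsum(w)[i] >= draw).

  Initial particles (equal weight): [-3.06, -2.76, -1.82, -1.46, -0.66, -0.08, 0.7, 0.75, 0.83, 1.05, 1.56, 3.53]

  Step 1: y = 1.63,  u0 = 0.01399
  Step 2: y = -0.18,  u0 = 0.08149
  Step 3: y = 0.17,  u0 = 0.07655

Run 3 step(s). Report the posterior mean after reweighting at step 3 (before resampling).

step 1: w=[0.0000, 0.0000, 0.0000, 0.0000, 0.0022, 0.0195, 0.1343, 0.1462, 0.1659, 0.2206, 0.3010, 0.0102]  mean=1.0756  Neff=4.8376  idx=[5, 6, 7, 7, 8, 8, 9, 9, 9, 10, 10, 10]
step 2: w=[0.2457, 0.1200, 0.1102, 0.1102, 0.0953, 0.0953, 0.0600, 0.0600, 0.0600, 0.0145, 0.0145, 0.0145]  mean=0.6445  Neff=7.7740  idx=[0, 0, 1, 1, 2, 3, 3, 4, 5, 6, 8, 11]
step 3: w=[0.1169, 0.1169, 0.0952, 0.0952, 0.0904, 0.0904, 0.0904, 0.0823, 0.0823, 0.0599, 0.0599, 0.0202]  mean=0.6120  Neff=10.9778  idx=[0, 1, 2, 2, 3, 4, 5, 6, 7, 8, 9, 11]

post_mean = 0.6120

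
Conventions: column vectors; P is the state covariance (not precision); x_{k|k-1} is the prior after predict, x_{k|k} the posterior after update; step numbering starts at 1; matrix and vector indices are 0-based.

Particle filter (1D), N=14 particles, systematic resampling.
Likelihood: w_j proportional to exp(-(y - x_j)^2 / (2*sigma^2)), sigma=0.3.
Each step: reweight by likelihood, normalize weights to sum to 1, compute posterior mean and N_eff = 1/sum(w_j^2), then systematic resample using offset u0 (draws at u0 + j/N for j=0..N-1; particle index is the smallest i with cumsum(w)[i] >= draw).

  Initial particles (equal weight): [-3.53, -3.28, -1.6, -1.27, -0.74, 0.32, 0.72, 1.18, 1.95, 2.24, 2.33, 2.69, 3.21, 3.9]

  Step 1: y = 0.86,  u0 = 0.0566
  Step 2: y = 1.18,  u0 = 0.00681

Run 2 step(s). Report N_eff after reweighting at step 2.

N_eff = 9.7242

step 1: w=[0.0000, 0.0000, 0.0000, 0.0000, 0.0000, 0.1191, 0.5395, 0.3406, 0.0008, 0.0000, 0.0000, 0.0000, 0.0000, 0.0000]  mean=0.8301  Neff=2.3738  idx=[5, 6, 6, 6, 6, 6, 6, 6, 6, 7, 7, 7, 7, 7]
step 2: w=[0.0022, 0.0412, 0.0412, 0.0412, 0.0412, 0.0412, 0.0412, 0.0412, 0.0412, 0.1336, 0.1336, 0.1336, 0.1336, 0.1336]  mean=1.0264  Neff=9.7242  idx=[1, 2, 4, 6, 8, 9, 9, 10, 10, 11, 11, 12, 12, 13]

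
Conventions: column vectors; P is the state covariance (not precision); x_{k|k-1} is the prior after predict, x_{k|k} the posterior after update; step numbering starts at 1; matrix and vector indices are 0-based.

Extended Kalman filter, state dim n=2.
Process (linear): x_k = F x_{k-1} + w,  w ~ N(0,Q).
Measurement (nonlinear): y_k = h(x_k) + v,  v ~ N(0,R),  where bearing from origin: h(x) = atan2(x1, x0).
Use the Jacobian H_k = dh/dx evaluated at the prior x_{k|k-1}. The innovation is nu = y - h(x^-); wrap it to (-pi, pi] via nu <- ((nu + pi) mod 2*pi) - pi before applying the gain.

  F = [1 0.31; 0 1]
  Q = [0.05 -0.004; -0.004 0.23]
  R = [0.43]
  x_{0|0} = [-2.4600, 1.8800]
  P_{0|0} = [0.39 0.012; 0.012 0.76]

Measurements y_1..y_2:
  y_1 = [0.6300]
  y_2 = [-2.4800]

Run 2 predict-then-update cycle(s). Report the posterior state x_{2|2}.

x_post = [-1.3454, 2.1709]

step 1: x^-=[-1.8772, 1.8800]  P^-=[0.5205 0.2436; 0.2436 0.9900]  H_jac=[-0.2664 -0.2660]  S=[0.5715]  K=[-0.3560; -0.5743]  nu=[-1.7254]  x^+=[-1.2630, 2.8709]  P^+=[0.4481 0.1268; 0.1268 0.8015]
step 2: x^-=[-0.3730, 2.8709]  P^-=[0.6537 0.3713; 0.3713 1.0315]  H_jac=[-0.3425 -0.0445]  S=[0.5201]  K=[-0.4623; -0.3328]  nu=[2.1032]  x^+=[-1.3454, 2.1709]  P^+=[0.5425 0.2912; 0.2912 0.9739]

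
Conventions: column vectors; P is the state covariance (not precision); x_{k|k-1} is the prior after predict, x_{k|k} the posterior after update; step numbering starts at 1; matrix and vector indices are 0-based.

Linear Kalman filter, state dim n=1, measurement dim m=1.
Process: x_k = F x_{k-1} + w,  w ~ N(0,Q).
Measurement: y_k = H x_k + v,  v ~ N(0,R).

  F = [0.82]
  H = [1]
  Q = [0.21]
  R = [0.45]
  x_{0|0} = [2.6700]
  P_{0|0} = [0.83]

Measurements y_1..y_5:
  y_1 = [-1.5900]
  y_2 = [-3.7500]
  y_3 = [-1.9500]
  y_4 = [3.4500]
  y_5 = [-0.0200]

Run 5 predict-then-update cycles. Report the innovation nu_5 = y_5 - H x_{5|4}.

innov = [-0.5919]

step 1: x^-=[2.1894]  P^-=[0.7681]  S=[1.2181]  K=[0.6306]  nu=[-3.7794]  x^+=[-0.1938]  P^+=[0.2838]
step 2: x^-=[-0.1589]  P^-=[0.4008]  S=[0.8508]  K=[0.4711]  nu=[-3.5911]  x^+=[-1.8506]  P^+=[0.2120]
step 3: x^-=[-1.5175]  P^-=[0.3525]  S=[0.8025]  K=[0.4393]  nu=[-0.4325]  x^+=[-1.7075]  P^+=[0.1977]
step 4: x^-=[-1.4001]  P^-=[0.3429]  S=[0.7929]  K=[0.4325]  nu=[4.8501]  x^+=[0.6974]  P^+=[0.1946]
step 5: x^-=[0.5719]  P^-=[0.3409]  S=[0.7909]  K=[0.4310]  nu=[-0.5919]  x^+=[0.3168]  P^+=[0.1939]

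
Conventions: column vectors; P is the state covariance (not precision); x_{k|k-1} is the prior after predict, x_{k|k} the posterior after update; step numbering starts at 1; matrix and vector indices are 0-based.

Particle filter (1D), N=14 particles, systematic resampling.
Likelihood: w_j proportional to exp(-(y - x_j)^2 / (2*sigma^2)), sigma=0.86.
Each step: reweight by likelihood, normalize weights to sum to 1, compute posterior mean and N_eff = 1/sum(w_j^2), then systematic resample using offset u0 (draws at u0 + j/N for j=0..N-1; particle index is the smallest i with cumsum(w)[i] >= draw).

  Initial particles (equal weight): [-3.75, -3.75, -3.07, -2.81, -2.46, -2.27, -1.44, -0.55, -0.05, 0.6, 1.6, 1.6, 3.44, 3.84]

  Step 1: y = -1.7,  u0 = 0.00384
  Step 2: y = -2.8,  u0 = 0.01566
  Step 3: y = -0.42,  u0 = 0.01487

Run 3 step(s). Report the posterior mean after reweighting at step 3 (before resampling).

post_mean = -2.0034

step 1: w=[0.0151, 0.0151, 0.0728, 0.1125, 0.1751, 0.2077, 0.2472, 0.1058, 0.0411, 0.0072, 0.0002, 0.0002, 0.0000, 0.0000]  mean=-1.9665  Neff=6.0140  idx=[0, 2, 3, 4, 4, 4, 5, 5, 5, 6, 6, 6, 7, 7]
step 2: w=[0.0626, 0.1097, 0.1153, 0.1066, 0.1066, 0.1066, 0.0953, 0.0953, 0.0953, 0.0330, 0.0330, 0.0330, 0.0038, 0.0038]  mean=-2.4783  Neff=10.6489  idx=[0, 1, 1, 2, 3, 3, 4, 5, 5, 6, 7, 8, 8, 10]
step 3: w=[0.0005, 0.0071, 0.0071, 0.0171, 0.0488, 0.0488, 0.0488, 0.0488, 0.0488, 0.0804, 0.0804, 0.0804, 0.0804, 0.4026]  mean=-2.0034  Neff=4.9940  idx=[3, 5, 6, 8, 9, 10, 11, 11, 12, 13, 13, 13, 13, 13]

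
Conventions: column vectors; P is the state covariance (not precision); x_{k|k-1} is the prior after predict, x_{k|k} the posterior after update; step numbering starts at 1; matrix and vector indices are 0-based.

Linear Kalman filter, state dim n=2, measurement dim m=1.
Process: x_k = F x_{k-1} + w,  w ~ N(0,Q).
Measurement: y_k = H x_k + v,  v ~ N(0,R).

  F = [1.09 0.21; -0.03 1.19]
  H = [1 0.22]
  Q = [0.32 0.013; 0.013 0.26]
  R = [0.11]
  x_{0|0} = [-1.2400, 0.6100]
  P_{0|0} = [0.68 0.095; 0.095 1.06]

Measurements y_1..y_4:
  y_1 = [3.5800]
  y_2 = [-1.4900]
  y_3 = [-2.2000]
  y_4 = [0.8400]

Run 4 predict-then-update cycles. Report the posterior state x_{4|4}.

x_post = [0.0639, 1.0890]

step 1: x^-=[-1.2235, 0.7631]  P^-=[1.2181 0.3783; 0.3783 1.7549]  S=[1.5795]  K=[0.8239; 0.4839]  nu=[4.6356]  x^+=[2.5958, 3.0064]  P^+=[0.1460 -0.2515; -0.2515 1.3850]
step 2: x^-=[3.4607, 3.4997]  P^-=[0.4394 0.0297; 0.0297 2.2394]  S=[0.6708]  K=[0.6647; 0.7787]  nu=[-5.7207]  x^+=[-0.3418, -0.9552]  P^+=[0.1430 -0.3175; -0.3175 1.8326]
step 3: x^-=[-0.5732, -1.1265]  P^-=[0.4253 0.0565; 0.0565 2.8779]  S=[0.6995]  K=[0.6258; 0.9859]  nu=[-1.3790]  x^+=[-1.4362, -2.4860]  P^+=[0.1514 -0.3751; -0.3751 2.1980]
step 4: x^-=[-2.0875, -2.9153]  P^-=[0.4250 0.0731; 0.0731 3.3996]  S=[0.7318]  K=[0.6028; 1.1220]  nu=[3.5689]  x^+=[0.0639, 1.0890]  P^+=[0.1591 -0.4218; -0.4218 2.4784]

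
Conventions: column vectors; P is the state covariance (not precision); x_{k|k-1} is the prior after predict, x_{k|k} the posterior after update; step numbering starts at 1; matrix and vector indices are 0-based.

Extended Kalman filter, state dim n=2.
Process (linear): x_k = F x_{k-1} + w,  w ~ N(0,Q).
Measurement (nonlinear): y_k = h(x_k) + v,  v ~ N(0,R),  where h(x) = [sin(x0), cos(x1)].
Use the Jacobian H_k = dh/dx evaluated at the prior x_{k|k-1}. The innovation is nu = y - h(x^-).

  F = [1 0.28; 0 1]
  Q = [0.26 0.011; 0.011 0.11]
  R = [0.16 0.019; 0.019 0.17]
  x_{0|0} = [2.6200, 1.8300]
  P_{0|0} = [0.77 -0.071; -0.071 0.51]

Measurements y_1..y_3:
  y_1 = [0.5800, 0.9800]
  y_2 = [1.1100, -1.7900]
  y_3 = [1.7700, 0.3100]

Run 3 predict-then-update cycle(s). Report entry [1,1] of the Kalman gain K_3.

K[1,1] = -0.5906

step 1: x^-=[3.1324, 1.8300]  P^-=[1.0302 0.0828; 0.0828 0.6200]  H_jac=[-1.0000 0.0000; 0.0000 -0.9666]  S=[1.1901 0.0990; 0.0990 0.7493]  K=[-0.8662 0.0077; -0.0030 -0.7994]  nu=[0.5708, 1.2363]  x^+=[2.6474, 0.8399]  P^+=[0.1385 0.0157; 0.0157 0.1407]
step 2: x^-=[2.8826, 0.8399]  P^-=[0.4183 0.0661; 0.0661 0.2507]  H_jac=[-0.9667 0.0000; 0.0000 -0.7446]  S=[0.5508 0.0665; 0.0665 0.3090]  K=[-0.7339 -0.0011; -0.0441 -0.5946]  nu=[0.8539, -2.4575]  x^+=[2.2587, 2.2634]  P^+=[0.1215 0.0190; 0.0190 0.1369]
step 3: x^-=[2.8925, 2.2634]  P^-=[0.4029 0.0683; 0.0683 0.2469]  H_jac=[-0.9691 0.0000; 0.0000 -0.7696]  S=[0.5384 0.0699; 0.0699 0.3162]  K=[-0.7244 -0.0060; -0.0462 -0.5906]  nu=[1.5235, 0.9486]  x^+=[1.7832, 1.6328]  P^+=[0.1197 0.0192; 0.0192 0.1316]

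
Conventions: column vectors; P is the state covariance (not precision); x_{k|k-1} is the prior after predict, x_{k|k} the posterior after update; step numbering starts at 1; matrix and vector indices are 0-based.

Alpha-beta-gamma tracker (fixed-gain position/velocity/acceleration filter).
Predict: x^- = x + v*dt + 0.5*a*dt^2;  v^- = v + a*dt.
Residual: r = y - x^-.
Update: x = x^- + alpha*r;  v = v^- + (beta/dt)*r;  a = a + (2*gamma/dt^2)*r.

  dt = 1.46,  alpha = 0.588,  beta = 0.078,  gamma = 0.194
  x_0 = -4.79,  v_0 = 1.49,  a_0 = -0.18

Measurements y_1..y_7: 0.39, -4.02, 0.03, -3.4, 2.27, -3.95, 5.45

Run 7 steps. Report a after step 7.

a_post = 1.9936

step 1: x_pred=-2.8064  r=3.1964  x^+=-0.9269  v^+=1.3980  a^+=0.4018
step 2: x_pred=1.5424  r=-5.5624  x^+=-1.7283  v^+=1.6875  a^+=-0.6107
step 3: x_pred=0.0846  r=-0.0546  x^+=0.0525  v^+=0.7930  a^+=-0.6206
step 4: x_pred=0.5488  r=-3.9488  x^+=-1.7731  v^+=-0.3240  a^+=-1.3394
step 5: x_pred=-3.6736  r=5.9436  x^+=-0.1788  v^+=-1.9620  a^+=-0.2575
step 6: x_pred=-3.3177  r=-0.6323  x^+=-3.6895  v^+=-2.3717  a^+=-0.3726
step 7: x_pred=-7.5492  r=12.9992  x^+=0.0943  v^+=-2.2212  a^+=1.9936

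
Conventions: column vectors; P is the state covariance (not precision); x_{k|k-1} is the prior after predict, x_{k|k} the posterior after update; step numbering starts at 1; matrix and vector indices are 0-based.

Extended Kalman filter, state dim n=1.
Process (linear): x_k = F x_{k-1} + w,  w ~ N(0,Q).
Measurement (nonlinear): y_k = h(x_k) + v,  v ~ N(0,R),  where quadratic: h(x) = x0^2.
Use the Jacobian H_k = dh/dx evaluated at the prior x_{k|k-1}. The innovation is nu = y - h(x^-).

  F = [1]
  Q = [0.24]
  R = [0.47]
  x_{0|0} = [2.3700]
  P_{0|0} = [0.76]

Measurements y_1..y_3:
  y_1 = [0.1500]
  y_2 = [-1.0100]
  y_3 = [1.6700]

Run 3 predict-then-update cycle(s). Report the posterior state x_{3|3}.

step 1: x^-=[2.3700]  P^-=[1.0000]  H_jac=[4.7400]  S=[22.9376]  K=[0.2066]  nu=[-5.4669]  x^+=[1.2403]  P^+=[0.0205]
step 2: x^-=[1.2403]  P^-=[0.2605]  H_jac=[2.4806]  S=[2.0728]  K=[0.3117]  nu=[-2.5483]  x^+=[0.4459]  P^+=[0.0591]
step 3: x^-=[0.4459]  P^-=[0.2991]  H_jac=[0.8918]  S=[0.7079]  K=[0.3768]  nu=[1.4712]  x^+=[1.0002]  P^+=[0.1986]

x_post = [1.0002]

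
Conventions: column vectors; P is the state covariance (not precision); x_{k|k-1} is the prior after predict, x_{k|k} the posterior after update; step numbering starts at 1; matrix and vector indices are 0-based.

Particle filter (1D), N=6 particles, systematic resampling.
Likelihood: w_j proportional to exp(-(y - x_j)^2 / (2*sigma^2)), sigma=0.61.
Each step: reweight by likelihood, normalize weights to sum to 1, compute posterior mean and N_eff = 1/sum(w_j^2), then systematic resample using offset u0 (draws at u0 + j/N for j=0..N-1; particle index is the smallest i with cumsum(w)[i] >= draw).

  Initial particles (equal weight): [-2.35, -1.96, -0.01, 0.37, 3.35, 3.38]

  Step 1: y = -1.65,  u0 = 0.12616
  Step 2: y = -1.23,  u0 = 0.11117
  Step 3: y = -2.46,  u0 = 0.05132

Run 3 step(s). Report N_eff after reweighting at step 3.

step 1: w=[0.3626, 0.6156, 0.0189, 0.0029, 0.0000, 0.0000]  mean=-2.0578  Neff=1.9576  idx=[0, 0, 1, 1, 1, 1]
step 2: w=[0.0797, 0.0797, 0.2101, 0.2101, 0.2101, 0.2101]  mean=-2.0222  Neff=5.2811  idx=[1, 2, 3, 4, 4, 5]
step 3: w=[0.2159, 0.1568, 0.1568, 0.1568, 0.1568, 0.1568]  mean=-2.0442  Neff=5.8971  idx=[0, 1, 2, 3, 4, 5]

N_eff = 5.8971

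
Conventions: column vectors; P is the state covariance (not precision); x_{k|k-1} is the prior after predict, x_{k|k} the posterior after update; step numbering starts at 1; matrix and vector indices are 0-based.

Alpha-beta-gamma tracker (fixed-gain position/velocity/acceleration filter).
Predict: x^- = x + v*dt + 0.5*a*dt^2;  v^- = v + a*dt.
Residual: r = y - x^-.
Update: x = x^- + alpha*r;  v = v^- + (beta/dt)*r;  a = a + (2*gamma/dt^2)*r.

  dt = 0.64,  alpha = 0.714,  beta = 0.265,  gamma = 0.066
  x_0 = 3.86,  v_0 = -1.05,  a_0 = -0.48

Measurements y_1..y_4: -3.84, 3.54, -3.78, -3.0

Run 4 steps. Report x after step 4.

step 1: x_pred=3.0897  r=-6.9297  x^+=-1.8581  v^+=-4.2265  a^+=-2.7132
step 2: x_pred=-5.1187  r=8.6587  x^+=1.0636  v^+=-2.3777  a^+=0.0772
step 3: x_pred=-0.4423  r=-3.3377  x^+=-2.8254  v^+=-3.7103  a^+=-0.9984
step 4: x_pred=-5.4045  r=2.4045  x^+=-3.6877  v^+=-3.3537  a^+=-0.2235

x_post = -3.6877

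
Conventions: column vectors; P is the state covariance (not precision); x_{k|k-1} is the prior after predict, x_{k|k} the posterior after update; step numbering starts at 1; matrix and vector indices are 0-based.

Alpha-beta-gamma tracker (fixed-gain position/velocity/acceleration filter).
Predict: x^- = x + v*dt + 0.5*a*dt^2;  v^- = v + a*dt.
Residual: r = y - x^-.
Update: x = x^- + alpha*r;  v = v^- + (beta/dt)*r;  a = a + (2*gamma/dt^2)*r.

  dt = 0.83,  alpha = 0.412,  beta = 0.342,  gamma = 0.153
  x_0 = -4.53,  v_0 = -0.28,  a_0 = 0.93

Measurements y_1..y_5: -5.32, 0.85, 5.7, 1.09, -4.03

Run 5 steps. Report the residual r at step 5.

step 1: x_pred=-4.4421  r=-0.8779  x^+=-4.8038  v^+=0.1301  a^+=0.5400
step 2: x_pred=-4.5097  r=5.3597  x^+=-2.3015  v^+=2.7868  a^+=2.9208
step 3: x_pred=1.0176  r=4.6824  x^+=2.9468  v^+=7.1404  a^+=5.0006
step 4: x_pred=10.5958  r=-9.5058  x^+=6.6794  v^+=7.3741  a^+=0.7783
step 5: x_pred=13.0680  r=-17.0980  x^+=6.0236  v^+=0.9749  a^+=-6.8164

resid = -17.0980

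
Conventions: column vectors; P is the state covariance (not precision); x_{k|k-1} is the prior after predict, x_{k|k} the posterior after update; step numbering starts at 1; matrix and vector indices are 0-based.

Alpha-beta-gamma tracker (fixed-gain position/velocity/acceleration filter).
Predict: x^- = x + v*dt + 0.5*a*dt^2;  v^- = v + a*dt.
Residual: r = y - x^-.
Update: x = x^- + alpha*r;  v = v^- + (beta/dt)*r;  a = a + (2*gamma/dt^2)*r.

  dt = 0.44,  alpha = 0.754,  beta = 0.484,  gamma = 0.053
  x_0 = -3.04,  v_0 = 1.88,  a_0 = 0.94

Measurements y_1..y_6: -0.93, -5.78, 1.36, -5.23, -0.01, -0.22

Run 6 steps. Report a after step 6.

a_post = 0.8253

step 1: x_pred=-2.1218  r=1.1918  x^+=-1.2232  v^+=3.6046  a^+=1.5925
step 2: x_pred=0.5170  r=-6.2970  x^+=-4.2309  v^+=-2.6214  a^+=-1.8552
step 3: x_pred=-5.5639  r=6.9239  x^+=-0.3433  v^+=4.1787  a^+=1.9358
step 4: x_pred=1.6827  r=-6.9127  x^+=-3.5295  v^+=-2.5736  a^+=-1.8490
step 5: x_pred=-4.8408  r=4.8308  x^+=-1.1984  v^+=1.9268  a^+=0.7959
step 6: x_pred=-0.2736  r=0.0536  x^+=-0.2332  v^+=2.3359  a^+=0.8253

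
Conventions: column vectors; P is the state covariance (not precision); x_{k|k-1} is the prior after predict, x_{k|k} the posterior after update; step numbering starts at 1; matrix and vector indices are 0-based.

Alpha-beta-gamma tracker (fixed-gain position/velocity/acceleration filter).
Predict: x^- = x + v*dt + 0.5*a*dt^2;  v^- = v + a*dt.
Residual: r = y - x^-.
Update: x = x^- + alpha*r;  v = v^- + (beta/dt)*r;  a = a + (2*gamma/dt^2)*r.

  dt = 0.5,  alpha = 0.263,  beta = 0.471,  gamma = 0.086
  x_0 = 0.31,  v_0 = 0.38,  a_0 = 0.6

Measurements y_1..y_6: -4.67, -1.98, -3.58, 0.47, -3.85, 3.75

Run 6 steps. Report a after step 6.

a_post = 6.8115

step 1: x_pred=0.5750  r=-5.2450  x^+=-0.8044  v^+=-4.2608  a^+=-3.0086
step 2: x_pred=-3.3109  r=1.3309  x^+=-2.9609  v^+=-4.5114  a^+=-2.0929
step 3: x_pred=-5.4782  r=1.8982  x^+=-4.9789  v^+=-3.7697  a^+=-0.7870
step 4: x_pred=-6.9622  r=7.4322  x^+=-5.0075  v^+=2.8379  a^+=4.3264
step 5: x_pred=-3.0478  r=-0.8022  x^+=-3.2588  v^+=4.2454  a^+=3.7745
step 6: x_pred=-0.6643  r=4.4143  x^+=0.4967  v^+=10.2909  a^+=6.8115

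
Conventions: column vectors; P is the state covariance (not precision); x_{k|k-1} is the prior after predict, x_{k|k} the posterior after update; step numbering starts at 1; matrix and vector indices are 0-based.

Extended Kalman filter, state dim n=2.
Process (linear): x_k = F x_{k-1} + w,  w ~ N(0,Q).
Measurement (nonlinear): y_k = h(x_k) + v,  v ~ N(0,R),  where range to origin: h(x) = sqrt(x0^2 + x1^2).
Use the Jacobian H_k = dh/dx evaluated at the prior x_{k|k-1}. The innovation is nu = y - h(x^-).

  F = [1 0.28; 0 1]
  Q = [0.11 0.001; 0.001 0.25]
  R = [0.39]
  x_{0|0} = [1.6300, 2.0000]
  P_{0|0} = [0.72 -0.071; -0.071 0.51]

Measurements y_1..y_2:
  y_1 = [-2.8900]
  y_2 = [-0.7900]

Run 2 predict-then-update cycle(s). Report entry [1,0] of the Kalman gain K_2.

step 1: x^-=[2.1900, 2.0000]  P^-=[0.8302 0.0728; 0.0728 0.7600]  H_jac=[0.7384 0.6743]  S=[1.2608]  K=[0.5252; 0.4491]  nu=[-5.8558]  x^+=[-0.8854, -0.6300]  P^+=[0.4825 -0.2246; -0.2246 0.5057]
step 2: x^-=[-1.0618, -0.6300]  P^-=[0.5064 -0.0820; -0.0820 0.7557]  H_jac=[-0.8600 -0.5103]  S=[0.8893]  K=[-0.4426; -0.3543]  nu=[-2.0246]  x^+=[-0.1656, 0.0873]  P^+=[0.3321 -0.2215; -0.2215 0.6440]

K[1,0] = -0.3543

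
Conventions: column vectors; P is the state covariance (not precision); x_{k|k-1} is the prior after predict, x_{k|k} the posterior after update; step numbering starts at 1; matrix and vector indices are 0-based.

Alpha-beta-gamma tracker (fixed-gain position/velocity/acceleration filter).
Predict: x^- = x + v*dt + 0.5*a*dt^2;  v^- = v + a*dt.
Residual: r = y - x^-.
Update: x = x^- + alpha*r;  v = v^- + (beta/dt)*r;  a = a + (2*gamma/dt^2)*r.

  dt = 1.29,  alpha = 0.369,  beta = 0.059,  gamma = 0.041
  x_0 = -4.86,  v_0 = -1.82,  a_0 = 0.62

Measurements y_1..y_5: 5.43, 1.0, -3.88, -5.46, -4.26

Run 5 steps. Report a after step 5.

a_post = 0.0957

step 1: x_pred=-6.6919  r=12.1219  x^+=-2.2189  v^+=-0.4658  a^+=1.2173
step 2: x_pred=-1.8069  r=2.8069  x^+=-0.7712  v^+=1.2329  a^+=1.3556
step 3: x_pred=1.9473  r=-5.8273  x^+=-0.2030  v^+=2.7152  a^+=1.0685
step 4: x_pred=4.1886  r=-9.6486  x^+=0.6283  v^+=3.6522  a^+=0.5930
step 5: x_pred=5.8331  r=-10.0931  x^+=2.1088  v^+=3.9556  a^+=0.0957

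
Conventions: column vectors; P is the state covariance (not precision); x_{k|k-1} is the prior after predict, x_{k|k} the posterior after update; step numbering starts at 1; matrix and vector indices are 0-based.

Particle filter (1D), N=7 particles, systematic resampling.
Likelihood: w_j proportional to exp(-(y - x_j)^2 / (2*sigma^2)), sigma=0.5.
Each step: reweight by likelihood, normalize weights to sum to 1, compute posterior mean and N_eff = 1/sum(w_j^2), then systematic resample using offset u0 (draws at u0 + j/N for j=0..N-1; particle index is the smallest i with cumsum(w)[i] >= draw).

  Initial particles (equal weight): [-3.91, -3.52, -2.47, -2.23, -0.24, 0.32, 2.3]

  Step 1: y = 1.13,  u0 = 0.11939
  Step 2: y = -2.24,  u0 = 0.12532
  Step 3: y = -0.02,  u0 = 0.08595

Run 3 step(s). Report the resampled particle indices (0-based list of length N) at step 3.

step 1: w=[0.0000, 0.0000, 0.0000, 0.0000, 0.0656, 0.7534, 0.1811]  mean=0.6418  Neff=1.6539  idx=[5, 5, 5, 5, 5, 6, 6]
step 2: w=[0.2000, 0.2000, 0.2000, 0.2000, 0.2000, 0.0000, 0.0000]  mean=0.3200  Neff=5.0000  idx=[0, 1, 2, 2, 3, 4, 4]
step 3: w=[0.1429, 0.1429, 0.1429, 0.1429, 0.1429, 0.1429, 0.1429]  mean=0.3200  Neff=7.0000  idx=[0, 1, 2, 3, 4, 5, 6]

resampled_idx = [0, 1, 2, 3, 4, 5, 6]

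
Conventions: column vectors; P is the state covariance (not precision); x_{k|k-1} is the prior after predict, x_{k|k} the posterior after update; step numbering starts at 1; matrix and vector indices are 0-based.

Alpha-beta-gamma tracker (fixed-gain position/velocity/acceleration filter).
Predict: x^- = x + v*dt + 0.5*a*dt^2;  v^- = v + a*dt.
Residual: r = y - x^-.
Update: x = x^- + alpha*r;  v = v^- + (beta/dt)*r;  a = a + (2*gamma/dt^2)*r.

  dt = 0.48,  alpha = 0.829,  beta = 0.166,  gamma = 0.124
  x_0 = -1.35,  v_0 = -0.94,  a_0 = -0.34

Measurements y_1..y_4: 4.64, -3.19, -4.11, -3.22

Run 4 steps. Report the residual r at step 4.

resid = 1.1769

step 1: x_pred=-1.8404  r=6.4804  x^+=3.5319  v^+=1.1379  a^+=6.6354
step 2: x_pred=4.8425  r=-8.0325  x^+=-1.8164  v^+=1.5450  a^+=-2.0107
step 3: x_pred=-1.3065  r=-2.8035  x^+=-3.6306  v^+=-0.3896  a^+=-5.0283
step 4: x_pred=-4.3969  r=1.1769  x^+=-3.4212  v^+=-2.3962  a^+=-3.7616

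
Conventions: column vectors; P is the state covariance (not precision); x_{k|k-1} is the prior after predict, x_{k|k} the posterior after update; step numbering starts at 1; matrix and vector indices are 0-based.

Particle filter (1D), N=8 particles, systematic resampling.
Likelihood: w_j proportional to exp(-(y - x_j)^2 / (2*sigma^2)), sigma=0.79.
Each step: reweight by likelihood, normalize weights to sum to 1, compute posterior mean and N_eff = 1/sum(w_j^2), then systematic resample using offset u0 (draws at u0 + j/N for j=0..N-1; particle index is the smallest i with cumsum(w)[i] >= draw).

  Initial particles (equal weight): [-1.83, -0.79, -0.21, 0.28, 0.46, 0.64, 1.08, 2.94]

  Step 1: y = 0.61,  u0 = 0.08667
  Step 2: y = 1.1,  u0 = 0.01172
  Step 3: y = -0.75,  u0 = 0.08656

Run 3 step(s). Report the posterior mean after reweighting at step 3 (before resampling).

step 1: w=[0.0019, 0.0457, 0.1283, 0.2015, 0.2159, 0.2197, 0.1842, 0.0028]  mean=0.4371  Neff=5.3201  idx=[2, 3, 3, 4, 4, 5, 6, 6]
step 2: w=[0.0443, 0.1023, 0.1023, 0.1263, 0.1263, 0.1480, 0.1753, 0.1753]  mean=0.6374  Neff=7.2400  idx=[0, 1, 3, 4, 5, 5, 6, 7]
step 3: w=[0.3298, 0.1781, 0.1289, 0.1289, 0.0886, 0.0886, 0.0285, 0.0285]  mean=0.2742  Neff=5.2331  idx=[0, 0, 1, 1, 2, 3, 4, 6]

post_mean = 0.2742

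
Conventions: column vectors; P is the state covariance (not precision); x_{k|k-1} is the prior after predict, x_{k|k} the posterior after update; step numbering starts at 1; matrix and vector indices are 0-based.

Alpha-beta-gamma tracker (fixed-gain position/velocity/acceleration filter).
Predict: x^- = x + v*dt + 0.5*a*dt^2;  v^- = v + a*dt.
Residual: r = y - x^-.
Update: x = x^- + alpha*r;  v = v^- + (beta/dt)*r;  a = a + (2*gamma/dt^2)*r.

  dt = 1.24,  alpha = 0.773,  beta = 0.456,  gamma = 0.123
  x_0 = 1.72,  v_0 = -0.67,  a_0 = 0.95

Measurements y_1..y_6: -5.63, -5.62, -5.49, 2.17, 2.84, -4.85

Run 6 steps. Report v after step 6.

step 1: x_pred=1.6196  r=-7.2496  x^+=-3.9843  v^+=-2.1580  a^+=-0.2099
step 2: x_pred=-6.8216  r=1.2016  x^+=-5.8928  v^+=-1.9763  a^+=-0.0176
step 3: x_pred=-8.3569  r=2.8669  x^+=-6.1408  v^+=-0.9439  a^+=0.4411
step 4: x_pred=-6.9721  r=9.1421  x^+=0.0947  v^+=2.9650  a^+=1.9037
step 5: x_pred=5.2349  r=-2.3949  x^+=3.3836  v^+=4.4449  a^+=1.5205
step 6: x_pred=10.0643  r=-14.9143  x^+=-1.4645  v^+=0.8457  a^+=-0.8656

v_post = 0.8457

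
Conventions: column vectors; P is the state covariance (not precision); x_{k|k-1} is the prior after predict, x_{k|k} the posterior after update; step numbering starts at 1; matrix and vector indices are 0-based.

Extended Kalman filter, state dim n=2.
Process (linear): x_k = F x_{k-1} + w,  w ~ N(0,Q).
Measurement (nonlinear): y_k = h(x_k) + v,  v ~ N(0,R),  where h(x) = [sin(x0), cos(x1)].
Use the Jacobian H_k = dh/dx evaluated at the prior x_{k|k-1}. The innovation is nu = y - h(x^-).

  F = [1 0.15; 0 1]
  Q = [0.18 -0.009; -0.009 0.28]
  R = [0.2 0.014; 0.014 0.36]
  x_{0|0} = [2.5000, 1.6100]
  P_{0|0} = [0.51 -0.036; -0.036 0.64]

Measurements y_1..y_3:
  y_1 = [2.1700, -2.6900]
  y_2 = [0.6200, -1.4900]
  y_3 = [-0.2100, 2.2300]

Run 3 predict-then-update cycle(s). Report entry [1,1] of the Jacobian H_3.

step 1: x^-=[2.7415, 1.6100]  P^-=[0.6936 0.0510; 0.0510 0.9200]  H_jac=[-0.9210 0.0000; 0.0000 -0.9992]  S=[0.7884 0.0609; 0.0609 1.2786]  K=[-0.8102 -0.0012; -0.0040 -0.7188]  nu=[1.7805, -2.6508]  x^+=[1.3022, 3.5082]  P^+=[0.1760 0.0118; 0.0118 0.2590]
step 2: x^-=[1.8285, 3.5082]  P^-=[0.3653 0.0417; 0.0417 0.5390]  H_jac=[-0.2548 0.0000; 0.0000 0.3585]  S=[0.2237 0.0102; 0.0102 0.4293]  K=[-0.4181 0.0447; -0.0680 0.4518]  nu=[-0.3470, -0.5565]  x^+=[1.9487, 3.2805]  P^+=[0.3257 0.0286; 0.0286 0.4510]
step 3: x^-=[2.4407, 3.2805]  P^-=[0.5245 0.0872; 0.0872 0.7310]  H_jac=[-0.7643 0.0000; 0.0000 0.1384]  S=[0.5063 0.0048; 0.0048 0.3740]  K=[-0.7920 0.0424; -0.1342 0.2723]  nu=[-0.8549, 3.2204]  x^+=[3.2543, 4.2720]  P^+=[0.2065 0.0301; 0.0301 0.6945]

H_jac[1,1] = 0.1384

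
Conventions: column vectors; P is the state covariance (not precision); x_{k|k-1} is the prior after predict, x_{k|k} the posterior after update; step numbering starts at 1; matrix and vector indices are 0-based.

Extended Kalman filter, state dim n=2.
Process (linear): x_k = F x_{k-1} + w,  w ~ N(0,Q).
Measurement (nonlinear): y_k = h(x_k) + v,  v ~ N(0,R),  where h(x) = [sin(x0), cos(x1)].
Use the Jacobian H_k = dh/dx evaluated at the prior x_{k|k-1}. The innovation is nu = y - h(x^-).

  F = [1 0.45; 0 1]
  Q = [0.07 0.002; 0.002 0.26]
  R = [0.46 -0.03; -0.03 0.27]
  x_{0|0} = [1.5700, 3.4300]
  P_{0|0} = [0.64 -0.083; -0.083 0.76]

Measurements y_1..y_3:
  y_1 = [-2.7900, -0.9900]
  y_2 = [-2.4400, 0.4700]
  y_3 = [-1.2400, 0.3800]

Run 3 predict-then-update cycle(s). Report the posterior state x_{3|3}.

x_post = [6.9205, 4.6426]

step 1: x^-=[3.1135, 3.4300]  P^-=[0.7892 0.2610; 0.2610 1.0200]  H_jac=[-0.9996 0.0000; 0.0000 0.2844]  S=[1.2486 -0.1042; -0.1042 0.3525]  K=[-0.6298 0.0244; -0.1438 0.7805]  nu=[-2.8181, -0.0313]  x^+=[4.8875, 3.8109]  P^+=[0.2906 0.0896; 0.0896 0.7561]
step 2: x^-=[6.6024, 3.8109]  P^-=[0.5943 0.4318; 0.4318 1.0161]  H_jac=[0.9495 0.0000; 0.0000 0.6204]  S=[0.9958 0.2244; 0.2244 0.6611]  K=[0.5147 0.2306; 0.2132 0.8812]  nu=[-2.7539, 1.2543]  x^+=[5.4742, 4.3290]  P^+=[0.2421 0.0754; 0.0754 0.3732]
step 3: x^-=[7.4222, 4.3290]  P^-=[0.4556 0.2454; 0.2454 0.6332]  H_jac=[0.4185 0.0000; 0.0000 0.9274]  S=[0.5398 0.0652; 0.0652 0.8146]  K=[0.3226 0.2535; 0.1041 0.7125]  nu=[-2.1482, 0.7541]  x^+=[6.9205, 4.6426]  P^+=[0.3364 0.0634; 0.0634 0.2041]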